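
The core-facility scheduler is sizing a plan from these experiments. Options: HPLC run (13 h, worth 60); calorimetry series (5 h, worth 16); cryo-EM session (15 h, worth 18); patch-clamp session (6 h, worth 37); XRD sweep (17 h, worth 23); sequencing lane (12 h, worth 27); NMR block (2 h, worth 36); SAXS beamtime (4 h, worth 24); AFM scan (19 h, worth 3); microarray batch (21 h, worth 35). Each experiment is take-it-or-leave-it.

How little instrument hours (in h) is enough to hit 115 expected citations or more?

19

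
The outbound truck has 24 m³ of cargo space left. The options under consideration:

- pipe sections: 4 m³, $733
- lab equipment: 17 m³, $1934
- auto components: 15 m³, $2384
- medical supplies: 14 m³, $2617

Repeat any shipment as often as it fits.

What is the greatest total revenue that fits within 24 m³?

4398

By revenue per m³: medical supplies 186.93, pipe sections 183.25, auto components 158.93, lab equipment 113.76 lead.
Filling by ratio: 2×pipe sections + medical supplies for 4083, with 2 m³ left unused.
Dropping medical supplies frees 14 m³; slotting in 4×pipe sections (16 m³) lifts the total to 4398 at 24 m³.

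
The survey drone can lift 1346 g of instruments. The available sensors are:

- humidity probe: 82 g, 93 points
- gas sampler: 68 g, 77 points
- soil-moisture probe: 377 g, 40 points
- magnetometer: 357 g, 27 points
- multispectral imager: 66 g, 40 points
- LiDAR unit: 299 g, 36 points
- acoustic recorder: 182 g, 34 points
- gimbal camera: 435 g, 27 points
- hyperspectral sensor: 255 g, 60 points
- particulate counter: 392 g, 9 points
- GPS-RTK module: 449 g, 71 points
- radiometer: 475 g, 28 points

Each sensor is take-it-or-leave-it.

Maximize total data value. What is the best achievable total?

381

Ranking by ratio (data value/g): humidity probe 1.13, gas sampler 1.13, multispectral imager 0.61.
The ratio heuristic lands on humidity probe + gas sampler + multispectral imager + acoustic recorder + hyperspectral sensor + GPS-RTK module (375) but leaves 244 g idle.
Dropping acoustic recorder frees 182 g; slotting in soil-moisture probe (377 g) lifts the total to 381 at 1297 g.
Runner-up humidity probe + gas sampler + soil-moisture probe + multispectral imager + LiDAR unit + acoustic recorder + hyperspectral sensor tops out at 380.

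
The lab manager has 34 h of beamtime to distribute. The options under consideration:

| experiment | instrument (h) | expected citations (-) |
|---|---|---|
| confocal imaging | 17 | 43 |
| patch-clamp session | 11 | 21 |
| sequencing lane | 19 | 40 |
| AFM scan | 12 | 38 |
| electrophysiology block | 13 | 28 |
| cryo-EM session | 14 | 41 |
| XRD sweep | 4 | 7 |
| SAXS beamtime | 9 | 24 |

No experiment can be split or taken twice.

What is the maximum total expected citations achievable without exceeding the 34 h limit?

Greedy by ratio would take AFM scan + cryo-EM session + XRD sweep: 30 h used, total 86.
Replace cryo-EM session and XRD sweep with electrophysiology block + SAXS beamtime: the trade gains 4 net, giving 90 at 34 h.

90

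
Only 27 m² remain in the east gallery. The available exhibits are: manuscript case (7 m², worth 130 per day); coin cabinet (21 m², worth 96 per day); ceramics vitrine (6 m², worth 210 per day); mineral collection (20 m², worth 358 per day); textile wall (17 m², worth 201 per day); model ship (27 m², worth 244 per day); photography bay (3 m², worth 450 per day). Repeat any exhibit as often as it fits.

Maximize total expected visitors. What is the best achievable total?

4050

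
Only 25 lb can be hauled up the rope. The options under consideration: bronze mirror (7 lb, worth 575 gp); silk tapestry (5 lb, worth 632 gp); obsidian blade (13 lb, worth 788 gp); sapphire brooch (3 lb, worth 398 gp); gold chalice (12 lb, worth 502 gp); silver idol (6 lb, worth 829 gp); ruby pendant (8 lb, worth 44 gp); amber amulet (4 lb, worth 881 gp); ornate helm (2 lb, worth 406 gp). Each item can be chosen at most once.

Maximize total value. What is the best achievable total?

3323

A density-first pass picks silk tapestry + sapphire brooch + silver idol + amber amulet + ornate helm — 3146 at 20 lb.
Dropping sapphire brooch frees 3 lb; slotting in bronze mirror (7 lb) lifts the total to 3323 at 24 lb.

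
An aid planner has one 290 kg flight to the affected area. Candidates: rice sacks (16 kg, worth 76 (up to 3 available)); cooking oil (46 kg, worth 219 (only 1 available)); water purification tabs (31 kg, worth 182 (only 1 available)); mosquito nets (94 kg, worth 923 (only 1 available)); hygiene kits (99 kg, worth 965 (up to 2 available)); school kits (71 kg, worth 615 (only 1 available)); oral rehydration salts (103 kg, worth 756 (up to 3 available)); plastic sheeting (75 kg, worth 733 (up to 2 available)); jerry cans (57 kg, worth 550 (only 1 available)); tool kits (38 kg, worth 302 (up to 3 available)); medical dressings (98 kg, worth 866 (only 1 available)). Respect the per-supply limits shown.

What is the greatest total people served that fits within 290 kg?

2740

Filling by ratio: mosquito nets + 2×plastic sheeting + tool kits for 2691, with 8 kg left unused.
Dropping 2×plastic sheeting frees 150 kg; slotting in hygiene kits + jerry cans (156 kg) lifts the total to 2740 at 288 kg.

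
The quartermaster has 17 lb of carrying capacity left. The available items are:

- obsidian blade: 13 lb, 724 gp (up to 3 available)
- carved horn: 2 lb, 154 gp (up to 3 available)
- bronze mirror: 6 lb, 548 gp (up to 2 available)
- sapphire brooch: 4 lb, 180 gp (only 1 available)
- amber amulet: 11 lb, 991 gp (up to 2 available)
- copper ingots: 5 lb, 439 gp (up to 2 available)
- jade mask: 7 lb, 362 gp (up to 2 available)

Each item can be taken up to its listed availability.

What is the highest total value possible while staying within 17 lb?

A density-first pass picks 2×bronze mirror + copper ingots — 1535 at 17 lb.
The 11 lb tied up in bronze mirror and copper ingots is better spent on amber amulet — total rises to 1539 (17 lb).

1539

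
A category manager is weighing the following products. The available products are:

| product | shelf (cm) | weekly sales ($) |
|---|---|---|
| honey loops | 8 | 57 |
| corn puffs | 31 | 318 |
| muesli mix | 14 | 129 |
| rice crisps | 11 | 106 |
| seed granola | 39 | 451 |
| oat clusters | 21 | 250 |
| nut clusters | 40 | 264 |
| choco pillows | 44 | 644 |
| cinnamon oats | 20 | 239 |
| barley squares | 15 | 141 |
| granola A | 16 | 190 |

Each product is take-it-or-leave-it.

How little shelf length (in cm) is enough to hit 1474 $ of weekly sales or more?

Minimise cm subject to total weekly sales ≥ 1474.
muesli mix + seed granola + oat clusters + choco pillows reaches 1474 using 118 cm.
No combination under 118 cm hits 1474.

118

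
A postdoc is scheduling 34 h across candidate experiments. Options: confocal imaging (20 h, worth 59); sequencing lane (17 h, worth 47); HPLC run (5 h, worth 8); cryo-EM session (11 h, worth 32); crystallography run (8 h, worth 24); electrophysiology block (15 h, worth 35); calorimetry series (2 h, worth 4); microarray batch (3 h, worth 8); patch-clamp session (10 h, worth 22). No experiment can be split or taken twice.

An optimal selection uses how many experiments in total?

3

Best achievable expected citations is 99.
One optimal bundle: confocal imaging + cryo-EM session + microarray batch (34 h).
Any selection reaching 99 contains exactly 3 experiments.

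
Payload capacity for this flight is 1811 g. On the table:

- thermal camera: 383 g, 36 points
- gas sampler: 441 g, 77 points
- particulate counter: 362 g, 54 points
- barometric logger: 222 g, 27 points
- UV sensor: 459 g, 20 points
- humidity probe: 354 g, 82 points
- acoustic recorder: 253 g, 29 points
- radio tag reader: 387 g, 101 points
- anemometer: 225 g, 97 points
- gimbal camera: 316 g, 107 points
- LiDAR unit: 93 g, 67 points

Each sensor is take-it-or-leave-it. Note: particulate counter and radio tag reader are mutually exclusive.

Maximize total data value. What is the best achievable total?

490

Density check — LiDAR unit 0.72, anemometer 0.43, gimbal camera 0.34 are the best per g.
Taking thermal camera + humidity probe + radio tag reader + anemometer + gimbal camera + LiDAR unit: 1758 g used, 490 in data value.
Next best is gas sampler + particulate counter + humidity probe + anemometer + gimbal camera + LiDAR unit at 484 (1791 g) — short by 6.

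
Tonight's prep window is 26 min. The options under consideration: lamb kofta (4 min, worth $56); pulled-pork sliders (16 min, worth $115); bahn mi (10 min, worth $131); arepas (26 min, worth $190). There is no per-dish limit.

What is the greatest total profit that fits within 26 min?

By profit per min: lamb kofta 14.00, bahn mi 13.10, arepas 7.31, pulled-pork sliders 7.19 lead.
Taking the top-ratio dishes first gives 6×lamb kofta for 336 (24 min).
The 8 min tied up in 2×lamb kofta is better spent on bahn mi — total rises to 355 (26 min).

355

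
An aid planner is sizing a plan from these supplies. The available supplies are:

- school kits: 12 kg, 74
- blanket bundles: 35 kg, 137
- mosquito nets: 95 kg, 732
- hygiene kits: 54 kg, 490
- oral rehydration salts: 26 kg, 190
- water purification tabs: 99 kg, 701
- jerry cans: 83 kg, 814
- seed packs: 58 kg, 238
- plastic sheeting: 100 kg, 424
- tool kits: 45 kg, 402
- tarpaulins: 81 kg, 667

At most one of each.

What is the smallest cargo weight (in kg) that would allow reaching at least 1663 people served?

Look for the lowest-cargo combination reaching 1663.
Taking hygiene kits + jerry cans + tool kits gives 1706 (≥ 1663) for 182 kg.
No combination under 182 kg hits 1663.

182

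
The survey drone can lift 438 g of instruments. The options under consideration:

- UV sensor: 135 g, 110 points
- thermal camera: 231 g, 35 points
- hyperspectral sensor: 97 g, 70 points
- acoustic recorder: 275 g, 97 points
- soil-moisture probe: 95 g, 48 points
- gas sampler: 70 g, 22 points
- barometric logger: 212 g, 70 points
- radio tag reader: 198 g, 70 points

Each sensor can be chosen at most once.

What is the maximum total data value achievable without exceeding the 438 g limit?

250

By data value per g: UV sensor 0.81, hyperspectral sensor 0.72, soil-moisture probe 0.51 lead.
UV sensor + hyperspectral sensor + soil-moisture probe + gas sampler uses 397 of the 438 g and totals 250.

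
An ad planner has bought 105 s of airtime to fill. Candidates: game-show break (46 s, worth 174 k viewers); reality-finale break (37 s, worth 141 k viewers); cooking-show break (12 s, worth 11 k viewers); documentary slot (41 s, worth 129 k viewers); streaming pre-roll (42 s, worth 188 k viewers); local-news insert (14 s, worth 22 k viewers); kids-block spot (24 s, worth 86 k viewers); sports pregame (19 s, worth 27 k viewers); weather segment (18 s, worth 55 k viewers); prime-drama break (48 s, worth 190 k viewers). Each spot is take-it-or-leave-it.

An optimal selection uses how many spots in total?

3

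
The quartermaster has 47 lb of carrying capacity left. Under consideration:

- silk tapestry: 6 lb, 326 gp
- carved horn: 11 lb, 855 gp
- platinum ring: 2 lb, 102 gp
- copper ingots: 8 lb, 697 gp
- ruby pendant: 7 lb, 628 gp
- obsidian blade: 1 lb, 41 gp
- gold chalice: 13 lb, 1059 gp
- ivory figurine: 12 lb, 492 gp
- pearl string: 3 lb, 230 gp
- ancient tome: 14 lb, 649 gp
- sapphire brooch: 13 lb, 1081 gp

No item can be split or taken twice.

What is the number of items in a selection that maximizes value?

The maximum value within 47 lb is 3853.
carved horn + ruby pendant + gold chalice + pearl string + sapphire brooch hits 3853 at 47 lb.
All optima have 5 items.

5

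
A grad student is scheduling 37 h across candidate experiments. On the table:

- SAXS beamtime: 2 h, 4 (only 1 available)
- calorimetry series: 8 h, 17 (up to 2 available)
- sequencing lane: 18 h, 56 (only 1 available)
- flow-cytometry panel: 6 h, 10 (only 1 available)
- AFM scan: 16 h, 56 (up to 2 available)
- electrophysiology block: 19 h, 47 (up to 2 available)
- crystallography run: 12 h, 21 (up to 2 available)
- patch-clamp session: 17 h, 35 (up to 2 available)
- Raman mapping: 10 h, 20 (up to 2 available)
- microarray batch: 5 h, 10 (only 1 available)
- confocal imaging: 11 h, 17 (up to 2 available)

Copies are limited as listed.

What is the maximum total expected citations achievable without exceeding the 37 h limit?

122

Ranking by ratio (expected citations/h): AFM scan 3.50, sequencing lane 3.11, electrophysiology block 2.47.
Taking the top-ratio experiments first gives SAXS beamtime + 2×AFM scan for 116 (34 h).
Replace SAXS beamtime with microarray batch: the trade gains 6 net, giving 122 at 37 h.
No other feasible combination exceeds 122.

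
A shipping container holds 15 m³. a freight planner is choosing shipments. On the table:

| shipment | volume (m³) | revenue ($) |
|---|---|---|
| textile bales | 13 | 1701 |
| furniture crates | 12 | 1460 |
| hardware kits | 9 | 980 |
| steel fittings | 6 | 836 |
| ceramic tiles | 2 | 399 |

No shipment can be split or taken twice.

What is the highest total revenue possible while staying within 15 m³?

2100

A density-first pass picks steel fittings + ceramic tiles — 1235 at 8 m³.
Replace steel fittings with textile bales: the trade gains 865 net, giving 2100 at 15 m³.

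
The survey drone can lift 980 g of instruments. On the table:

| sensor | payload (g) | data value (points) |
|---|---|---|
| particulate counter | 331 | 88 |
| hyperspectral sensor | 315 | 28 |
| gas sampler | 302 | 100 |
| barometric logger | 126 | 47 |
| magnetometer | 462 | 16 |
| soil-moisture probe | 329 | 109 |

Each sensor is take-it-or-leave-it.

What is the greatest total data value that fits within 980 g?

297

Filling by ratio: gas sampler + barometric logger + soil-moisture probe for 256, with 223 g left unused.
Dropping barometric logger frees 126 g; slotting in particulate counter (331 g) lifts the total to 297 at 962 g.
The closest alternative, gas sampler + barometric logger + soil-moisture probe, reaches only 256.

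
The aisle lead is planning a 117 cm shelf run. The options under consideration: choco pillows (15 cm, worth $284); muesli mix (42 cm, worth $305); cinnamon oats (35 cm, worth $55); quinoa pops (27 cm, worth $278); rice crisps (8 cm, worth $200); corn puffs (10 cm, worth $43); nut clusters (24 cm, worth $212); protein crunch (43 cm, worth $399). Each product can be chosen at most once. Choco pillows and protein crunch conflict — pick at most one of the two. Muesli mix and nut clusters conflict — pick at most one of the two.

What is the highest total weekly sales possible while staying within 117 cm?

Best packing: quinoa pops + rice crisps + corn puffs + nut clusters + protein crunch — 112 cm, 1132 total.

1132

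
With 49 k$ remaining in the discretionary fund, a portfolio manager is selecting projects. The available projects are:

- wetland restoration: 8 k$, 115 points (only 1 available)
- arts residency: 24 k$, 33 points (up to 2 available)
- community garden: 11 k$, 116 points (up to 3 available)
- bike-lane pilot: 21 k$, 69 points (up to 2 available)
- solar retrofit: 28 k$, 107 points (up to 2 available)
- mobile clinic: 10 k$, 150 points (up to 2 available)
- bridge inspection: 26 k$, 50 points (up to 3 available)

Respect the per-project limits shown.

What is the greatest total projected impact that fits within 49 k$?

Greedy by ratio would take wetland restoration + community garden + 2×mobile clinic: 39 k$ used, total 531.
Replace wetland restoration with community garden: the trade gains 1 net, giving 532 at 42 k$.
The spare 7 k$ is too small for any remaining project, and no exchange beats 532.

532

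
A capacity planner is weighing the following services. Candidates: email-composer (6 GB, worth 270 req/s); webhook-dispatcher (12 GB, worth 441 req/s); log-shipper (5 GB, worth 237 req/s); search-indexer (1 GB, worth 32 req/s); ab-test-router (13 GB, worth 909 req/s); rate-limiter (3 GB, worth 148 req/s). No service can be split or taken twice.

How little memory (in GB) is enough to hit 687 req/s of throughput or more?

13

Need the lightest bundle worth ≥ 687.
ab-test-router: 909 throughput at 13 GB.
Below 13 GB the best achievable stays under 687.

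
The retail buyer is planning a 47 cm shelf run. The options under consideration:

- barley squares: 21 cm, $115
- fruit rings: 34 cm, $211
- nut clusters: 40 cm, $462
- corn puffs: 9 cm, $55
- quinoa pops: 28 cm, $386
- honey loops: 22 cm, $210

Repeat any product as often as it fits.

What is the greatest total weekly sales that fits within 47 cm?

496

The ratio ordering already packs tightly: 2×corn puffs + quinoa pops, 46 cm, 496.
That's the maximum — no swap from here does better than 496.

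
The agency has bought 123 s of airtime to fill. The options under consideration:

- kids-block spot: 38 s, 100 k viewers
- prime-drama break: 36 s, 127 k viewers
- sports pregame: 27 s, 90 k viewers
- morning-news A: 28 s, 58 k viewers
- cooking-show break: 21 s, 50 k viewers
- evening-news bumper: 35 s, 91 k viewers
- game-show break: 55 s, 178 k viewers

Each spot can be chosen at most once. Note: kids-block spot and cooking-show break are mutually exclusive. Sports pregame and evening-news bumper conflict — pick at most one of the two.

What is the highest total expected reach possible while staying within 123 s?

395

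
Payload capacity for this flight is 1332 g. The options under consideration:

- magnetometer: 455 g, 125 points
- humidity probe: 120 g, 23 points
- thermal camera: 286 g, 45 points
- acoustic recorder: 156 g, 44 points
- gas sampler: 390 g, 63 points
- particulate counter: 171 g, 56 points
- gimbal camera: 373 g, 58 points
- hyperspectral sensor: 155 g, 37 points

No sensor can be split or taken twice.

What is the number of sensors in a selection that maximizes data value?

5

Optimal total is 325.
For example magnetometer + acoustic recorder + gas sampler + particulate counter + hyperspectral sensor achieves it, using 1327 g.
All optima have 5 sensors.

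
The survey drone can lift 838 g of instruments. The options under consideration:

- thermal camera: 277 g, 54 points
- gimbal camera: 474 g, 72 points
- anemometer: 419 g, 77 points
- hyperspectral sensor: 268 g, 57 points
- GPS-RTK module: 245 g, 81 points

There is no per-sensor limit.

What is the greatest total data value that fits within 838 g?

243

By data value per g: GPS-RTK module 0.33, hyperspectral sensor 0.21, thermal camera 0.19 lead.
3×GPS-RTK module uses 735 of the 838 g and totals 243.
No other feasible combination exceeds 243.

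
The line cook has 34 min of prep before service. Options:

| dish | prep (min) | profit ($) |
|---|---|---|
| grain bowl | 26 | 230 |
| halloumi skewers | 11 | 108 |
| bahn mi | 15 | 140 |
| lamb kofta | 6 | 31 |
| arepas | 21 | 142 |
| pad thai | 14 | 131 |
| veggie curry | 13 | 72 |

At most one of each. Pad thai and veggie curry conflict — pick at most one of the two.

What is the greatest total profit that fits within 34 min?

279

Greedy by ratio would take halloumi skewers + lamb kofta + pad thai: 31 min used, total 270.
Dropping pad thai frees 14 min; slotting in bahn mi (15 min) lifts the total to 279 at 32 min.
Runner-up bahn mi + pad thai tops out at 271.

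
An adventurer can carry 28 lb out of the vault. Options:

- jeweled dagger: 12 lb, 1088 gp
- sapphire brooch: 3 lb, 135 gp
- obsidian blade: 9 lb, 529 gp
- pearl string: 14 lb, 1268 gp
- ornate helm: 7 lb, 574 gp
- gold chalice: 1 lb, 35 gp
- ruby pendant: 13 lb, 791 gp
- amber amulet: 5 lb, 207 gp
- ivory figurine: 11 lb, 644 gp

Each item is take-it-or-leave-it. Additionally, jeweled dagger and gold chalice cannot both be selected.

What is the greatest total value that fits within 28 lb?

Density check — jeweled dagger 90.67, pearl string 90.57, ornate helm 82.00 are the best per lb.
Jeweled dagger + pearl string uses 26 of the 28 lb and totals 2356.
Next best is jeweled dagger + obsidian blade + ornate helm at 2191 (28 lb) — short by 165.

2356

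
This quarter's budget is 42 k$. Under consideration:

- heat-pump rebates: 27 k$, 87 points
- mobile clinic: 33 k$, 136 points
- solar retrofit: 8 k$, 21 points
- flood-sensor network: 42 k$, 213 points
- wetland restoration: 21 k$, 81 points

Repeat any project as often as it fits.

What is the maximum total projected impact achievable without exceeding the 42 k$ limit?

Taking flood-sensor network: 42 k$ used, 213 in projected impact.
Nothing else within 42 k$ beats 213.

213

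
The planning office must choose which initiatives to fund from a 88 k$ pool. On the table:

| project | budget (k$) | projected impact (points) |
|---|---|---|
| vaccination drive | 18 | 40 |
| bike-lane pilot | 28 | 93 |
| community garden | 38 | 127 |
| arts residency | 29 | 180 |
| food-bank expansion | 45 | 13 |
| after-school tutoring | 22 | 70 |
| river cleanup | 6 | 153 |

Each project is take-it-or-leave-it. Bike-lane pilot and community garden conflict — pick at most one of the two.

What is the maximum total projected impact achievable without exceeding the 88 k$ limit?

The ratio heuristic lands on community garden + arts residency + river cleanup (460) but leaves 15 k$ idle.
Replace community garden with bike-lane pilot + after-school tutoring: the trade gains 36 net, giving 496 at 85 k$.
Runner-up vaccination drive + bike-lane pilot + arts residency + river cleanup tops out at 466.

496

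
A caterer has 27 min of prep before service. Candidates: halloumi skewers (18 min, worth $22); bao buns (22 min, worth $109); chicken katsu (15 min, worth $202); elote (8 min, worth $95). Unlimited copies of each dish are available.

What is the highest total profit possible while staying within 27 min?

Taking chicken katsu + elote: 23 min used, 297 in profit.
The spare 4 min is too small for any remaining dish, and no exchange beats 297.

297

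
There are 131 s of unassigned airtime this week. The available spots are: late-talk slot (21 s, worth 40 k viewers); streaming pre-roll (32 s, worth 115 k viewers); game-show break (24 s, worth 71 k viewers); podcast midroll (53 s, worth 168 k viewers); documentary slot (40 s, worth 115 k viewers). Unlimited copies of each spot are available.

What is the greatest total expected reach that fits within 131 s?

460

Best packing: 4×streaming pre-roll — 128 s, 460 total.
Nothing else within 131 s beats 460.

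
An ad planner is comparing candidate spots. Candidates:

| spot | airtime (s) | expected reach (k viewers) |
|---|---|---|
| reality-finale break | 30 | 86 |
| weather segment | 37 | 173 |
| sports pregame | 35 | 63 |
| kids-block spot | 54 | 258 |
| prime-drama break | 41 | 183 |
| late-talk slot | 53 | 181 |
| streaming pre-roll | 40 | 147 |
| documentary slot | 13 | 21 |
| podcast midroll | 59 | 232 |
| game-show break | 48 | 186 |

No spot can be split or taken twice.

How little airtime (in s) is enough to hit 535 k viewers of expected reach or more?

126

Look for the lowest-airtime combination reaching 535.
weather segment + prime-drama break + game-show break: 542 expected reach at 126 s.
Any bundle with less than 126 s falls short of 535.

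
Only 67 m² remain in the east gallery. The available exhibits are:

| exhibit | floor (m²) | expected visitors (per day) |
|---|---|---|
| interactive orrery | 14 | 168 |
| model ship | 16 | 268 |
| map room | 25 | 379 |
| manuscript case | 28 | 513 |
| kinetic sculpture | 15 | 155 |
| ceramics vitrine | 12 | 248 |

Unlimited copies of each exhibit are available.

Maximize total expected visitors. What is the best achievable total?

Taking the top-ratio exhibits first gives 5×ceramics vitrine for 1240 (60 m²).
Replace ceramics vitrine with model ship: the trade gains 20 net, giving 1260 at 64 m².
Every other selection either busts 67 m² or fails to beat 1260.

1260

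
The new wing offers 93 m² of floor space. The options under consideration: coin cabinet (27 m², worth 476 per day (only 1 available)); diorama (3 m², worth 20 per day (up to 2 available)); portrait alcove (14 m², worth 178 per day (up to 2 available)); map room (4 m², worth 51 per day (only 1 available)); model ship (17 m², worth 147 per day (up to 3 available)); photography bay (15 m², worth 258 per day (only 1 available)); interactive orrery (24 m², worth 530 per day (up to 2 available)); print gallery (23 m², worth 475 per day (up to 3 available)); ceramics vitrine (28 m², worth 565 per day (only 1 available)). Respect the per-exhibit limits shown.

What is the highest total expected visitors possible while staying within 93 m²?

Greedy by ratio would take diorama + map room + photography bay + 2×interactive orrery + print gallery: 93 m² used, total 1864.
But interactive orrery + 3×print gallery fits in 93 m² and reaches 1955.

1955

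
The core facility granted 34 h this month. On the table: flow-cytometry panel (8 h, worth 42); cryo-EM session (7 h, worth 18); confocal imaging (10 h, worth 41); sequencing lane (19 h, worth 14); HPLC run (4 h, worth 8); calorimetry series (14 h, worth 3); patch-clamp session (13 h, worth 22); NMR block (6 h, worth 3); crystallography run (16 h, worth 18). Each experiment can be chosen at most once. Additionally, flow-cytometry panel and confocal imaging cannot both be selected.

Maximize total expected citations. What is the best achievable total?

By expected citations per h: flow-cytometry panel 5.25, confocal imaging 4.10, cryo-EM session 2.57, HPLC run 2.00 lead.
Flow-cytometry panel + cryo-EM session + HPLC run + patch-clamp session uses 32 of the 34 h and totals 90.

90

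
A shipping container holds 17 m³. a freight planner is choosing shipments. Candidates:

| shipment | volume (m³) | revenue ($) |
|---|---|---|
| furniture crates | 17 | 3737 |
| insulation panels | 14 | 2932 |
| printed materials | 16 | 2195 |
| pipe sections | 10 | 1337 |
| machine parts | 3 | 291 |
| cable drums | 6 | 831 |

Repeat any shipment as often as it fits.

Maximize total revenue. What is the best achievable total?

3737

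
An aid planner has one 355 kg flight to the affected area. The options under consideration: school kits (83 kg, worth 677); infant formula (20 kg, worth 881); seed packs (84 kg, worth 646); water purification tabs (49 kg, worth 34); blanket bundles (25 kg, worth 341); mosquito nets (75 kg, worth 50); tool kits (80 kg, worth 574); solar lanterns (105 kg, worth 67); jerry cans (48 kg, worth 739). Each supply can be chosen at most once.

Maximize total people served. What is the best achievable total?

Best packing: school kits + infant formula + seed packs + blanket bundles + tool kits + jerry cans — 340 kg, 3858 total.

3858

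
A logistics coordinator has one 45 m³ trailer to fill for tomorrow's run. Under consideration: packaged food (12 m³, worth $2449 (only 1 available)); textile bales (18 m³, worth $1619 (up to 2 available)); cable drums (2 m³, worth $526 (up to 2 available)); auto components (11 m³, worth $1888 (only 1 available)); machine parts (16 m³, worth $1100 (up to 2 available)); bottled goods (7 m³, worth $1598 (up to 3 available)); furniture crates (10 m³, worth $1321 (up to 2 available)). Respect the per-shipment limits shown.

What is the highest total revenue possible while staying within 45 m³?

9131

Ranking by ratio (revenue/m³): cable drums 263.00, bottled goods 228.29, packaged food 204.08, auto components 171.64.
Filling by ratio: packaged food + 2×cable drums + 3×bottled goods for 8295, with 8 m³ left unused.
Dropping 2×cable drums frees 4 m³; slotting in auto components (11 m³) lifts the total to 9131 at 44 m³.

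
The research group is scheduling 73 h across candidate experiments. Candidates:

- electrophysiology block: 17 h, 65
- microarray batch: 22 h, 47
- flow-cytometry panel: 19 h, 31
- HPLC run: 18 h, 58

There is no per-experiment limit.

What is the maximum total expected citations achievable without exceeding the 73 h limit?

260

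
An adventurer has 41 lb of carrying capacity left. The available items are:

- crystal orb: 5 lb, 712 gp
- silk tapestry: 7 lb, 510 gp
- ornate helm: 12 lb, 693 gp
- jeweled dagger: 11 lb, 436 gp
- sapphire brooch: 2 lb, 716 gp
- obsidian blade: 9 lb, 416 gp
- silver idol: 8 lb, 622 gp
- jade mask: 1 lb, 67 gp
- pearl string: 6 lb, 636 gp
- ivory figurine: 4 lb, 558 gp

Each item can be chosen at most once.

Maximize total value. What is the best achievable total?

4170

Filling by ratio: crystal orb + silk tapestry + sapphire brooch + silver idol + jade mask + pearl string + ivory figurine for 3821, with 8 lb left unused.
Replace jade mask with obsidian blade: the trade gains 349 net, giving 4170 at 41 lb.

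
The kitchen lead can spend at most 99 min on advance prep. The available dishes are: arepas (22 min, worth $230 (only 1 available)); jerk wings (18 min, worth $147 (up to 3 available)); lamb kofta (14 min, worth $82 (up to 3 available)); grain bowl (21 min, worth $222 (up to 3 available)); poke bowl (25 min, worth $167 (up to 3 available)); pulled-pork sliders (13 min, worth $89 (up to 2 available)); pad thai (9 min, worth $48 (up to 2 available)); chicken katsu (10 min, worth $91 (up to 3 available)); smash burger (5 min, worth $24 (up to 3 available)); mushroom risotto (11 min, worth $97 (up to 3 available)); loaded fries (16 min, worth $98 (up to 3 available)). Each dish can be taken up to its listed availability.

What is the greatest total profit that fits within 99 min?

993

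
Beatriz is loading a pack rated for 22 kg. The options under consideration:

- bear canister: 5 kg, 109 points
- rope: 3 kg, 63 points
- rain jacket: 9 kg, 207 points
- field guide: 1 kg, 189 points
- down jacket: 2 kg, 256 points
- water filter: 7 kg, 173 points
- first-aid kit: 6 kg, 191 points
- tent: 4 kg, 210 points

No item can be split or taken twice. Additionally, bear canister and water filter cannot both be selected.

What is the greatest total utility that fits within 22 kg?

Taking the top-ratio items first gives field guide + down jacket + water filter + first-aid kit + tent for 1019 (20 kg).
The 7 kg tied up in water filter is better spent on rain jacket — total rises to 1053 (22 kg).

1053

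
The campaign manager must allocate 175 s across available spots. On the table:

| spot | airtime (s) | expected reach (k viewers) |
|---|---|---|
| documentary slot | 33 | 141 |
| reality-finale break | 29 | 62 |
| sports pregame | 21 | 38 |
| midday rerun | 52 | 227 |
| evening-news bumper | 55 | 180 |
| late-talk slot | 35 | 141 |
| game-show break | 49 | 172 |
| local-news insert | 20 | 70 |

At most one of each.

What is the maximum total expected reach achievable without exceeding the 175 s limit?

689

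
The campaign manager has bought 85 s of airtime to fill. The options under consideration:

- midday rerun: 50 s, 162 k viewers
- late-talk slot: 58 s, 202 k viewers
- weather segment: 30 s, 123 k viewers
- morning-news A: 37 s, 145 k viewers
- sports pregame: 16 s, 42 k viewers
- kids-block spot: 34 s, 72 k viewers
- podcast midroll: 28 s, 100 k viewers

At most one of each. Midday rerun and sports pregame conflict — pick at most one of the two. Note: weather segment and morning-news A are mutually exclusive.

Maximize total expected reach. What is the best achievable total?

287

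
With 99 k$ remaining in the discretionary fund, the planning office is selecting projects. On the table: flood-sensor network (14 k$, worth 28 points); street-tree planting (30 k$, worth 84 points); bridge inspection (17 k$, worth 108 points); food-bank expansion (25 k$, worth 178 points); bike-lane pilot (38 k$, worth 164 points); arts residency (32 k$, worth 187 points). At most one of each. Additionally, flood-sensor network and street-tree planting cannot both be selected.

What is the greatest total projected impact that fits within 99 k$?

529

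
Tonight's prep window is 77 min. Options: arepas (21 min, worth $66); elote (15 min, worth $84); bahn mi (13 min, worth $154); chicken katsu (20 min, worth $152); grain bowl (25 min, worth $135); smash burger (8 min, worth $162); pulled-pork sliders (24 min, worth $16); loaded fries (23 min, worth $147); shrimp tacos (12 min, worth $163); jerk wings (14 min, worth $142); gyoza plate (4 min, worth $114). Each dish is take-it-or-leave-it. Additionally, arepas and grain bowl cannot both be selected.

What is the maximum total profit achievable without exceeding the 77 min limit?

887

Density check — gyoza plate 28.50, smash burger 20.25, shrimp tacos 13.58, bahn mi 11.85 are the best per min.
Bahn mi + chicken katsu + smash burger + shrimp tacos + jerk wings + gyoza plate uses 71 of the 77 min and totals 887.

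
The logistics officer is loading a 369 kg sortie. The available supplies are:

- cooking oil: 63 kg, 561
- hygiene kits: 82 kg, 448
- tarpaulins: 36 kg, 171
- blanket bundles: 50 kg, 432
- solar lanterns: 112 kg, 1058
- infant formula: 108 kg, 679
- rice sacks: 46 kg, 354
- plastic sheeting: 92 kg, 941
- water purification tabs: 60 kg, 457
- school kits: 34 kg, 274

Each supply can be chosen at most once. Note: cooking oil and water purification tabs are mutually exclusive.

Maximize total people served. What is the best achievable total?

Filling by ratio: cooking oil + blanket bundles + solar lanterns + plastic sheeting + school kits for 3266, with 18 kg left unused.
The 34 kg tied up in school kits is better spent on rice sacks — total rises to 3346 (363 kg).

3346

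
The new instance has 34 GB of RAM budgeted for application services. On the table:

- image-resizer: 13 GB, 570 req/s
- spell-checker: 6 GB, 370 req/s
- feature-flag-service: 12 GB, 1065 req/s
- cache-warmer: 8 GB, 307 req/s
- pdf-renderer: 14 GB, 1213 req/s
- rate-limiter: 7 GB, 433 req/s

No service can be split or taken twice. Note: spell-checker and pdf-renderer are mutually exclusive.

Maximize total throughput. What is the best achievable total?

2711

Taking feature-flag-service + pdf-renderer + rate-limiter: 33 GB used, 2711 in throughput.
Runner-up feature-flag-service + cache-warmer + pdf-renderer tops out at 2585.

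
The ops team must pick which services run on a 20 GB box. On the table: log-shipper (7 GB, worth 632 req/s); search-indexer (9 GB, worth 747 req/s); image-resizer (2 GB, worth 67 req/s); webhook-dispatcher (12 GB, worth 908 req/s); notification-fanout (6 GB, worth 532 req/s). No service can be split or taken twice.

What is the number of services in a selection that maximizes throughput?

Optimal total is 1540.
log-shipper + webhook-dispatcher hits 1540 at 19 GB.
All optima have 2 services.

2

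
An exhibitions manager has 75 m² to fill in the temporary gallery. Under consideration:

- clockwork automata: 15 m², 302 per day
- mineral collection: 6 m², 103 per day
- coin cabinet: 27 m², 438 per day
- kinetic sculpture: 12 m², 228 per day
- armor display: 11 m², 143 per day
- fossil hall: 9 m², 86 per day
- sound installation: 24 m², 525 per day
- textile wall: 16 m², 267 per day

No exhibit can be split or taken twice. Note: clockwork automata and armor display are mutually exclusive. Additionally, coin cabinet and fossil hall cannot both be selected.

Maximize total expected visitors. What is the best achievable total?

The ratio ordering already packs tightly: clockwork automata + mineral collection + kinetic sculpture + sound installation + textile wall, 73 m², 1425.
Every other selection either busts 75 m² or breaks a pairing rule or fails to beat 1425.

1425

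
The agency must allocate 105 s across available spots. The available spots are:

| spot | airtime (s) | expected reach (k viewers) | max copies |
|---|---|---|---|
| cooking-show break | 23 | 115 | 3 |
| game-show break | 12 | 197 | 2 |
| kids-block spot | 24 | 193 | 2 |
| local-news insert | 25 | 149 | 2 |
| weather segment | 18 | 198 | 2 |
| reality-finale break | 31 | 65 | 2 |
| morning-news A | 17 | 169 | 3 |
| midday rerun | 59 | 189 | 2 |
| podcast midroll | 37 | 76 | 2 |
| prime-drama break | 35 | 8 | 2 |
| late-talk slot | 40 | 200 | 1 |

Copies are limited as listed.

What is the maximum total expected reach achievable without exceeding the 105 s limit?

1152

Filling by ratio: 2×game-show break + 2×weather segment + 2×morning-news A for 1128, with 11 s left unused.
Dropping morning-news A frees 17 s; slotting in kids-block spot (24 s) lifts the total to 1152 at 101 s.
Nothing else within 105 s beats 1152.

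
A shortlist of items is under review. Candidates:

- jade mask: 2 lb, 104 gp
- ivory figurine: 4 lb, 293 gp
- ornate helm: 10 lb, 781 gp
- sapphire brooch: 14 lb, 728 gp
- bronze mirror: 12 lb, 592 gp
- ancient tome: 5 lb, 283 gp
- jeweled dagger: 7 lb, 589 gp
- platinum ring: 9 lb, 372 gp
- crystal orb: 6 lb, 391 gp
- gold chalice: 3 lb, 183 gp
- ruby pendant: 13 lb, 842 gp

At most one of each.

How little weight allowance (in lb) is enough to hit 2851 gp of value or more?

Look for the lowest-weight combination reaching 2851.
ivory figurine + ornate helm + jeweled dagger + crystal orb + ruby pendant reaches 2896 using 40 lb.
No combination under 40 lb hits 2851.

40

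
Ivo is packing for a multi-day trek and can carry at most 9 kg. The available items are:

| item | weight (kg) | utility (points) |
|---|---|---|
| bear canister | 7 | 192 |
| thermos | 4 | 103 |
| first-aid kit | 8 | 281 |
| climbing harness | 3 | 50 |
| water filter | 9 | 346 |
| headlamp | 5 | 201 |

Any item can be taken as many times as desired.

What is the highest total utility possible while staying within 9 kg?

346

Density check — headlamp 40.20, water filter 38.44, first-aid kit 35.12, bear canister 27.43 are the best per kg.
Taking the top-ratio items first gives thermos + headlamp for 304 (9 kg).
The 9 kg tied up in thermos and headlamp is better spent on water filter — total rises to 346 (9 kg).
Every other selection either busts 9 kg or fails to beat 346.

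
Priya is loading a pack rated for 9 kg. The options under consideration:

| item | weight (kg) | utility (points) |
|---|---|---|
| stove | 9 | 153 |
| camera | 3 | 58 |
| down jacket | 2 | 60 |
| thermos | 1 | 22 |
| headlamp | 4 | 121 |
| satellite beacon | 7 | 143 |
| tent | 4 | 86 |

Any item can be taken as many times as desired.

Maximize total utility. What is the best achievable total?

264

The ratio ordering already packs tightly: thermos + 2×headlamp, 9 kg, 264.
Nothing else within 9 kg beats 264.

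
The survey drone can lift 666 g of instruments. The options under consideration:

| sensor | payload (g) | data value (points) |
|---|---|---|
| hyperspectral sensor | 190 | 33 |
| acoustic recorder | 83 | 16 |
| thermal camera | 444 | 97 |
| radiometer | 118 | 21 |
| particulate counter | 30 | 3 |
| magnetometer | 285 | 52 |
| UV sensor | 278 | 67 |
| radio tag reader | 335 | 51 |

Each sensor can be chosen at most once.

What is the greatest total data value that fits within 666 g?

135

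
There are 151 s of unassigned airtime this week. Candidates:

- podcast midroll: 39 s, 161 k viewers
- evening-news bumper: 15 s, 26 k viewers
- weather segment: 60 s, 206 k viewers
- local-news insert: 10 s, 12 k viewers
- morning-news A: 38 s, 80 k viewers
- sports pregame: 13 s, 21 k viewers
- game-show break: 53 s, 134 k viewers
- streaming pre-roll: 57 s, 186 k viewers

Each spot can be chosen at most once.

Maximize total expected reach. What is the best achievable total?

481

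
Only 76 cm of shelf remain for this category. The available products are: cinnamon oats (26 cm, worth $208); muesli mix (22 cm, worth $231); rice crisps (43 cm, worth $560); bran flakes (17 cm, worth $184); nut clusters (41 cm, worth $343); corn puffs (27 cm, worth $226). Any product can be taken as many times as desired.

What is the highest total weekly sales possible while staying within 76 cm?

791

Taking the top-ratio products first gives rice crisps + bran flakes for 744 (60 cm).
Dropping bran flakes frees 17 cm; slotting in muesli mix (22 cm) lifts the total to 791 at 65 cm.
No other feasible combination exceeds 791.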